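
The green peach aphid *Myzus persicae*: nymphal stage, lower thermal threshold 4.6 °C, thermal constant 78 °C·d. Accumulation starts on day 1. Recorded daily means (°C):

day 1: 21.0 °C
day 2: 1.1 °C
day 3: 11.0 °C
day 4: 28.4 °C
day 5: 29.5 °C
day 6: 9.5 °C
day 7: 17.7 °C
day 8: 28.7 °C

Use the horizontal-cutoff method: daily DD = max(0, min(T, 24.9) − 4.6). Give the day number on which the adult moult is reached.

day 7

Daily DD above 4.6 °C (capped at 20.3): 16.4, 0.0, 6.4, 20.3, 20.3, 4.9, 13.1, 20.3.
Cumulative: 16.4, 16.4, 22.8, 43.1, 63.4, 68.3, 81.4, 101.7.
The total first reaches 78 DD on day 7.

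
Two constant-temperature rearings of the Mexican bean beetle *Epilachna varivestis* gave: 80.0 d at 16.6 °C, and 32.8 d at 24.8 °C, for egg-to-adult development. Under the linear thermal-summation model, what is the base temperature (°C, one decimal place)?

10.9 °C

Under the model K = D·(T − T_b), so D₁·(T₁ − T_b) = D₂·(T₂ − T_b).
80.0·(16.6 − T_b) = 32.8·(24.8 − T_b)
T_b = (80.0·16.6 − 32.8·24.8) / (80.0 − 32.8) = 514.56 / 47.2 = 10.902 °C ≈ 10.9 °C.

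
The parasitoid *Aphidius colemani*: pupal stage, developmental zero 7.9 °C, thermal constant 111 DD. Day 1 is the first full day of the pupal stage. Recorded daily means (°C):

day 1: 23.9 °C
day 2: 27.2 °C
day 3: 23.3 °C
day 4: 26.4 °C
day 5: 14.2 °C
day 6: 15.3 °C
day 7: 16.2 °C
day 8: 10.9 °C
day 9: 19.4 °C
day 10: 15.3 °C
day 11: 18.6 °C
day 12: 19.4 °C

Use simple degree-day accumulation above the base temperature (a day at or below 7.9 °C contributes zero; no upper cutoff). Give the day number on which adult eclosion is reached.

Daily DD above 7.9 °C: 16.0, 19.3, 15.4, 18.5, 6.3, 7.4, 8.3, 3.0, 11.5, 7.4, 10.7, 11.5.
Cumulative: 16.0, 35.3, 50.7, 69.2, 75.5, 82.9, 91.2, 94.2, 105.7, 113.1, 123.8, 135.3.
The total first reaches 111 DD on day 10.

day 10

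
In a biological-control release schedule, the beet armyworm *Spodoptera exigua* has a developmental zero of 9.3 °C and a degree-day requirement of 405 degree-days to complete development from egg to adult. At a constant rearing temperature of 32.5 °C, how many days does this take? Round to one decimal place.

17.5 days

Daily accumulation = 32.5 − 9.3 = 23.2 DD/day.
Duration = 405 / 23.2 = 17.457 ≈ 17.5 days.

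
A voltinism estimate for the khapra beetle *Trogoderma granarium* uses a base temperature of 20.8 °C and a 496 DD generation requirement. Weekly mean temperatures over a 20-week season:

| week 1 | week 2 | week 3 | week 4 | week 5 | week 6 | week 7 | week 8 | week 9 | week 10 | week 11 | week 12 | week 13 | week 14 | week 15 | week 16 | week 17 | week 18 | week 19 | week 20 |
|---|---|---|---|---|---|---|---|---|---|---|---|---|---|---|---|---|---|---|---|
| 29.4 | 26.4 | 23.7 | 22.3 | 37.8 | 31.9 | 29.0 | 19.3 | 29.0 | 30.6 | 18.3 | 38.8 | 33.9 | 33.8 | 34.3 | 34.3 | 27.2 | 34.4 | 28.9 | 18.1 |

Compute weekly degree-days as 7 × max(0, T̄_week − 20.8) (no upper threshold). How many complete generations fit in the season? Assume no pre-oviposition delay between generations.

2 generations

Weekly DD (7 × max(0, T̄ − 20.8)): 60.2, 39.2, 20.3, 10.5, 119.0, 77.7, 57.4, 0.0, 57.4, 68.6, 0.0, 126.0, 91.7, 91.0, 94.5, 94.5, 44.8, 95.2, 56.7, 0.0.
Season total = 1204.7 DD.
Complete generations = ⌊1204.7 / 496⌋ = 2.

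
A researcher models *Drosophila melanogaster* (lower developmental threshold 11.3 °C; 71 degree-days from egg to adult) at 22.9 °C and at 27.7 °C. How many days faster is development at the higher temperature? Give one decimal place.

At 22.9 °C: 71 / (22.9 − 11.3) = 71 / 11.6 = 6.121 d.
At 27.7 °C: 71 / (27.7 − 11.3) = 71 / 16.4 = 4.329 d.
Difference = |6.121 − 4.329| = 1.791 ≈ 1.8 days.

1.8 days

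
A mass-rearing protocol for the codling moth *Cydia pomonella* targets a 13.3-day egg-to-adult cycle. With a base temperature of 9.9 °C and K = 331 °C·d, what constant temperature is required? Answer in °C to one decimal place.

Required daily accumulation = 331 / 13.3 = 24.887 DD/day.
T = T_base + 24.887 = 9.9 + 24.887 = 34.787 ≈ 34.8 °C.

34.8 °C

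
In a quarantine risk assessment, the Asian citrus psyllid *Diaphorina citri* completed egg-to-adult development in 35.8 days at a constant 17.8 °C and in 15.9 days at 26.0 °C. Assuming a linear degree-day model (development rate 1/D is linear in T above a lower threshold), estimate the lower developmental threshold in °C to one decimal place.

Linear rate model ⇒ the product D·(T − T_b) is constant across temperatures.
35.8·(17.8 − T_b) = 15.9·(26.0 − T_b)
T_b = (35.8·17.8 − 15.9·26.0) / (35.8 − 15.9) = 223.84 / 19.9 = 11.248 °C ≈ 11.2 °C.

11.2 °C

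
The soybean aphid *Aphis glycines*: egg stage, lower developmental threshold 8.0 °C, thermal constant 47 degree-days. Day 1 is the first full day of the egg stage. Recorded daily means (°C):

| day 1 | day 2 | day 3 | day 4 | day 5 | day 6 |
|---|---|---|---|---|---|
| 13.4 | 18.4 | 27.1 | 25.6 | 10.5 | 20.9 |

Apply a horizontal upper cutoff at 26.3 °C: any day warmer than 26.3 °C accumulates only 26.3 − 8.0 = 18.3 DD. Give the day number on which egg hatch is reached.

day 4

Daily DD above 8.0 °C (capped at 18.3): 5.4, 10.4, 18.3, 17.6, 2.5, 12.9.
Cumulative: 5.4, 15.8, 34.1, 51.7, 54.2, 67.1.
The total first reaches 47 DD on day 4.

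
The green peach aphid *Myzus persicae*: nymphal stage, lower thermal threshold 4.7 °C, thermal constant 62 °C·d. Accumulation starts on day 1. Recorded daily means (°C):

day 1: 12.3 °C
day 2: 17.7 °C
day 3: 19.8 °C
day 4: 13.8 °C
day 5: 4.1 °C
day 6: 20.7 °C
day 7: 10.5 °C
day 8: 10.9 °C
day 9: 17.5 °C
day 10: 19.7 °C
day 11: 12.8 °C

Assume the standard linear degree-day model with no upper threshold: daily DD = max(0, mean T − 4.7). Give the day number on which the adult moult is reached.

Daily DD above 4.7 °C: 7.6, 13.0, 15.1, 9.1, 0.0, 16.0, 5.8, 6.2, 12.8, 15.0, 8.1.
Cumulative: 7.6, 20.6, 35.7, 44.8, 44.8, 60.8, 66.6, 72.8, 85.6, 100.6, 108.7.
The total first reaches 62 DD on day 7.

day 7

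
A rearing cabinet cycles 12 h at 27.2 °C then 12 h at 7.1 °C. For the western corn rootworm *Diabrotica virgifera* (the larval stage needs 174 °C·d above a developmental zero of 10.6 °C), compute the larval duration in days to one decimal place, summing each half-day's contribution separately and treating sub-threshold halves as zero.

Day half: max(0, 27.2 − 10.6) × 0.5 = 16.6 × 0.5 = 8.30 DD.
Night half: max(0, 7.1 − 10.6) × 0.5 = 0.0 × 0.5 = 0.00 DD.
Per 24 h: 8.30 DD/day.
Duration = 174 / 8.30 = 20.964 ≈ 21.0 days.

21.0 days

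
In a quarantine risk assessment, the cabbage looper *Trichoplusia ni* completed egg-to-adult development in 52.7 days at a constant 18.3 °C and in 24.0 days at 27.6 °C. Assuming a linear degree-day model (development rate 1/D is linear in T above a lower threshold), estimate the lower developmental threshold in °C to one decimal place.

10.5 °C

Under the model K = D·(T − T_b), so D₁·(T₁ − T_b) = D₂·(T₂ − T_b).
52.7·(18.3 − T_b) = 24.0·(27.6 − T_b)
T_b = (52.7·18.3 − 24.0·27.6) / (52.7 − 24.0) = 302.01 / 28.7 = 10.523 °C ≈ 10.5 °C.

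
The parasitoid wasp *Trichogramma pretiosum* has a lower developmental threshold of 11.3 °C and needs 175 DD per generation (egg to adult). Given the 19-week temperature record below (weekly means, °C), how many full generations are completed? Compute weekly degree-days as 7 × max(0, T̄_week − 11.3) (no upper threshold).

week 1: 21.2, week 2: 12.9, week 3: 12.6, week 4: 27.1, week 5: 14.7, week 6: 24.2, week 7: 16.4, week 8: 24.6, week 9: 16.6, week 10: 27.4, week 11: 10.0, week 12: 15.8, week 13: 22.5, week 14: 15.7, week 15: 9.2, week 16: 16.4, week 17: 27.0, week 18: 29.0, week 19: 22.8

6 generations

Weekly DD (7 × max(0, T̄ − 11.3)): 69.3, 11.2, 9.1, 110.6, 23.8, 90.3, 35.7, 93.1, 37.1, 112.7, 0.0, 31.5, 78.4, 30.8, 0.0, 35.7, 109.9, 123.9, 80.5.
Season total = 1083.6 DD.
Complete generations = ⌊1083.6 / 175⌋ = 6.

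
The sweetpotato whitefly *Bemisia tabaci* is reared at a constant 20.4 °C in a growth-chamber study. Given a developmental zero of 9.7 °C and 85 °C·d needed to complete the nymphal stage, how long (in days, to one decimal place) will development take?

Daily accumulation = 20.4 − 9.7 = 10.7 DD/day.
Duration = 85 / 10.7 = 7.944 ≈ 7.9 days.

7.9 days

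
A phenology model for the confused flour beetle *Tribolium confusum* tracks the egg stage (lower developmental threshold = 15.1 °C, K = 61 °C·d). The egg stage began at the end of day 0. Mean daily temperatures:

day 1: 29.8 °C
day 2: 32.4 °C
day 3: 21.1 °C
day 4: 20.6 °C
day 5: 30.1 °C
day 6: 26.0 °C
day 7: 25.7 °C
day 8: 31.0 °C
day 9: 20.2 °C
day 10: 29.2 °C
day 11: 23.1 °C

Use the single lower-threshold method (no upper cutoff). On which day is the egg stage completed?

Daily DD above 15.1 °C: 14.7, 17.3, 6.0, 5.5, 15.0, 10.9, 10.6, 15.9, 5.1, 14.1, 8.0.
Cumulative: 14.7, 32.0, 38.0, 43.5, 58.5, 69.4, 80.0, 95.9, 101.0, 115.1, 123.1.
The total first reaches 61 DD on day 6.

day 6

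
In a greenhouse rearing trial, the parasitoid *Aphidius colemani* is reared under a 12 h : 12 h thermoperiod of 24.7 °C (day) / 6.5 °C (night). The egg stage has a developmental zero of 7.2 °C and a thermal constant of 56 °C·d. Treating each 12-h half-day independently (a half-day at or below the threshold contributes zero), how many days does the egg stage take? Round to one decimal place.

6.4 days

Day half: max(0, 24.7 − 7.2) × 0.5 = 17.5 × 0.5 = 8.75 DD.
Night half: max(0, 6.5 − 7.2) × 0.5 = 0.0 × 0.5 = 0.00 DD.
Per 24 h: 8.75 DD/day.
Duration = 56 / 8.75 = 6.400 ≈ 6.4 days.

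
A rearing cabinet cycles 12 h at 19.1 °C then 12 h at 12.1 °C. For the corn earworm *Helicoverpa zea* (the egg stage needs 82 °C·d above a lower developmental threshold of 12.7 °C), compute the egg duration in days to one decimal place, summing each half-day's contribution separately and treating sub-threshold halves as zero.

25.6 days

Day half: max(0, 19.1 − 12.7) × 0.5 = 6.4 × 0.5 = 3.20 DD.
Night half: max(0, 12.1 − 12.7) × 0.5 = 0.0 × 0.5 = 0.00 DD.
Per 24 h: 3.20 DD/day.
Duration = 82 / 3.20 = 25.625 ≈ 25.6 days.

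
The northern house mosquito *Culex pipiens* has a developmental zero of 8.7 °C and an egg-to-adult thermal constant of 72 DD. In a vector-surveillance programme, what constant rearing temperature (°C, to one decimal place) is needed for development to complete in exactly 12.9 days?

Required daily accumulation = 72 / 12.9 = 5.581 DD/day.
T = T_base + 5.581 = 8.7 + 5.581 = 14.281 ≈ 14.3 °C.

14.3 °C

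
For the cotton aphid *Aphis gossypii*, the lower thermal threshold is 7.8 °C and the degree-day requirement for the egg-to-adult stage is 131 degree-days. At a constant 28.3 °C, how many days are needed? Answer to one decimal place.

Daily accumulation = 28.3 − 7.8 = 20.5 DD/day.
Duration = 131 / 20.5 = 6.390 ≈ 6.4 days.

6.4 days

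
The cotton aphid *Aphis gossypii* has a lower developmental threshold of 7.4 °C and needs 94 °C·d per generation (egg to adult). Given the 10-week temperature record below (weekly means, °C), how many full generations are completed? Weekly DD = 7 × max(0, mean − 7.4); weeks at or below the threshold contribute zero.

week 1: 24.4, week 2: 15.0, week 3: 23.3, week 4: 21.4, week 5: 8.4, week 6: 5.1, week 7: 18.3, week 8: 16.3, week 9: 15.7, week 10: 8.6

6 generations

Weekly DD (7 × max(0, T̄ − 7.4)): 119.0, 53.2, 111.3, 98.0, 7.0, 0.0, 76.3, 62.3, 58.1, 8.4.
Season total = 593.6 DD.
Complete generations = ⌊593.6 / 94⌋ = 6.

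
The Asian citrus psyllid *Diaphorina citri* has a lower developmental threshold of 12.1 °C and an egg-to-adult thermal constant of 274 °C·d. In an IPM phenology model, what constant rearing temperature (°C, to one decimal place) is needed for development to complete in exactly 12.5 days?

34.0 °C

Required daily accumulation = 274 / 12.5 = 21.920 DD/day.
T = T_base + 21.920 = 12.1 + 21.920 = 34.020 ≈ 34.0 °C.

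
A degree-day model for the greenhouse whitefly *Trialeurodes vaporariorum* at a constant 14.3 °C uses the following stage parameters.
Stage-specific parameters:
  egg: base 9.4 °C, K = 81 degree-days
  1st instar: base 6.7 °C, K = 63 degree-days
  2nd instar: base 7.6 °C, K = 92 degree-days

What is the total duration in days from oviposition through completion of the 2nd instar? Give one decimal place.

38.6 days

egg: 81 / (14.3 − 9.4) = 81 / 4.9 = 16.531 d.
1st instar: 63 / (14.3 − 6.7) = 63 / 7.6 = 8.289 d.
2nd instar: 92 / (14.3 − 7.6) = 92 / 6.7 = 13.731 d.
Sum = 38.551 ≈ 38.6 days.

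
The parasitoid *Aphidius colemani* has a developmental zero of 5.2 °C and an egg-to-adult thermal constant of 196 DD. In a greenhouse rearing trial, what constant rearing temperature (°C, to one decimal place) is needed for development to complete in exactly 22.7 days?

13.8 °C

Required daily accumulation = 196 / 22.7 = 8.634 DD/day.
T = T_base + 8.634 = 5.2 + 8.634 = 13.834 ≈ 13.8 °C.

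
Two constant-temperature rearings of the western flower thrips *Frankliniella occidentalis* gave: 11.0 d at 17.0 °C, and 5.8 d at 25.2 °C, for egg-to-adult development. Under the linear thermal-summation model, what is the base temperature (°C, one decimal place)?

7.9 °C

Equal thermal constants: D₁(T₁ − T_b) = D₂(T₂ − T_b).
11.0·(17.0 − T_b) = 5.8·(25.2 − T_b)
T_b = (11.0·17.0 − 5.8·25.2) / (11.0 − 5.8) = 40.84 / 5.2 = 7.854 °C ≈ 7.9 °C.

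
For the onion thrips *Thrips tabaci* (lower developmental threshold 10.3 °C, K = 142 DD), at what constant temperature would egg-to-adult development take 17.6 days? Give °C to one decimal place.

Required daily accumulation = 142 / 17.6 = 8.068 DD/day.
T = T_base + 8.068 = 10.3 + 8.068 = 18.368 ≈ 18.4 °C.

18.4 °C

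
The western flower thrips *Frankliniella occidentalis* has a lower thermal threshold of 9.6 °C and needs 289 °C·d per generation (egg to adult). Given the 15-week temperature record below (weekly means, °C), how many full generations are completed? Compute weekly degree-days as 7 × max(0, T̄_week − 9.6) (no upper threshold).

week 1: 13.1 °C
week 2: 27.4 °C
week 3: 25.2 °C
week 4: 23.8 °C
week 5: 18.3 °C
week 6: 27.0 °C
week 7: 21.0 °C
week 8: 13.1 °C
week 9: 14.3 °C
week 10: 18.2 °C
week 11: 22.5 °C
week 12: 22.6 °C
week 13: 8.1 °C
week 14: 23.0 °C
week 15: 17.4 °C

3 generations

Weekly DD (7 × max(0, T̄ − 9.6)): 24.5, 124.6, 109.2, 99.4, 60.9, 121.8, 79.8, 24.5, 32.9, 60.2, 90.3, 91.0, 0.0, 93.8, 54.6.
Season total = 1067.5 DD.
Complete generations = ⌊1067.5 / 289⌋ = 3.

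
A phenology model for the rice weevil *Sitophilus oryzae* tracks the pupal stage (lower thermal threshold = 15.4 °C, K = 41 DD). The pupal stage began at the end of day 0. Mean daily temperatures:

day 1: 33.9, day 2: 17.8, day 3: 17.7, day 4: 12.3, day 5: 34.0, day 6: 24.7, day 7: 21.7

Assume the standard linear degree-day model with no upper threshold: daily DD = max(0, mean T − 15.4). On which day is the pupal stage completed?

Daily DD above 15.4 °C: 18.5, 2.4, 2.3, 0.0, 18.6, 9.3, 6.3.
Cumulative: 18.5, 20.9, 23.2, 23.2, 41.8, 51.1, 57.4.
The total first reaches 41 DD on day 5.

day 5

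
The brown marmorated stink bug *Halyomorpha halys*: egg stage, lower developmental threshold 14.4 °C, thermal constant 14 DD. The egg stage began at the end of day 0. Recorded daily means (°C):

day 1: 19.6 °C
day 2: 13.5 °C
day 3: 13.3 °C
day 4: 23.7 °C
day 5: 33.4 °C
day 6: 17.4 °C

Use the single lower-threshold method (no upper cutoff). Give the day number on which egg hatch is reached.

Daily DD above 14.4 °C: 5.2, 0.0, 0.0, 9.3, 19.0, 3.0.
Cumulative: 5.2, 5.2, 5.2, 14.5, 33.5, 36.5.
The total first reaches 14 DD on day 4.

day 4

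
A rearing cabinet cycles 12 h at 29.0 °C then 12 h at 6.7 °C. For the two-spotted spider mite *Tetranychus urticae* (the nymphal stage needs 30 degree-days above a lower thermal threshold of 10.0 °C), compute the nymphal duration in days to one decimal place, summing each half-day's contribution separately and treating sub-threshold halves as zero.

Day half: max(0, 29.0 − 10.0) × 0.5 = 19.0 × 0.5 = 9.50 DD.
Night half: max(0, 6.7 − 10.0) × 0.5 = 0.0 × 0.5 = 0.00 DD.
Per 24 h: 9.50 DD/day.
Duration = 30 / 9.50 = 3.158 ≈ 3.2 days.

3.2 days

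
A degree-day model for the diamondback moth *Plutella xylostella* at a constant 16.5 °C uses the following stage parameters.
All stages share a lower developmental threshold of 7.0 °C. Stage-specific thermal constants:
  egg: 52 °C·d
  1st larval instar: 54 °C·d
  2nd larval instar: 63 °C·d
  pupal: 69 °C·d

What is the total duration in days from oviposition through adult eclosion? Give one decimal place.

Daily accumulation at 16.5 °C = 16.5 − 7.0 = 9.5 DD/day.
Total K = 52 + 54 + 63 + 69 = 238 DD.
Total duration = 238 / 9.5 = 25.053 ≈ 25.1 days.

25.1 days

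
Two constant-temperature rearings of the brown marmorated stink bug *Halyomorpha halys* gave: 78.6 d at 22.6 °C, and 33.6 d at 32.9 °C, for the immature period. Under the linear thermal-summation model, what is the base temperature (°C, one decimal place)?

14.9 °C

Equal thermal constants: D₁(T₁ − T_b) = D₂(T₂ − T_b).
78.6·(22.6 − T_b) = 33.6·(32.9 − T_b)
T_b = (78.6·22.6 − 33.6·32.9) / (78.6 − 33.6) = 670.92 / 45.0 = 14.909 °C ≈ 14.9 °C.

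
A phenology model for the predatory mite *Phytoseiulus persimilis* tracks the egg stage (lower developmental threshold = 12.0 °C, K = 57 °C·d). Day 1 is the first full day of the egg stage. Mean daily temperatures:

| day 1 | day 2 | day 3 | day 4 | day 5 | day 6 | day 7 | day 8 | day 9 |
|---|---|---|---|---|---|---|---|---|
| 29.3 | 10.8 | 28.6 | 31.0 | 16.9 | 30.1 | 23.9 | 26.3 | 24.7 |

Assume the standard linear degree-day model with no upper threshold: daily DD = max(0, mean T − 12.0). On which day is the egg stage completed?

Daily DD above 12.0 °C: 17.3, 0.0, 16.6, 19.0, 4.9, 18.1, 11.9, 14.3, 12.7.
Cumulative: 17.3, 17.3, 33.9, 52.9, 57.8, 75.9, 87.8, 102.1, 114.8.
The total first reaches 57 DD on day 5.

day 5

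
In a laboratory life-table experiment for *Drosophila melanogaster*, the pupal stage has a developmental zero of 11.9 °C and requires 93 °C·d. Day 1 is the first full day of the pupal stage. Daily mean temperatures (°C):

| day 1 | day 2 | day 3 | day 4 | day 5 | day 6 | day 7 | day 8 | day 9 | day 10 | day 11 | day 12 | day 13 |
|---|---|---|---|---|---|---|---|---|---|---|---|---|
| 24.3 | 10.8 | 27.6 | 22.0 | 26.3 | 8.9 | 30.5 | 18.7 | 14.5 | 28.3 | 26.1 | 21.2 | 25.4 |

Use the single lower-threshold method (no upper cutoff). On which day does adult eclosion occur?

Daily DD above 11.9 °C: 12.4, 0.0, 15.7, 10.1, 14.4, 0.0, 18.6, 6.8, 2.6, 16.4, 14.2, 9.3, 13.5.
Cumulative: 12.4, 12.4, 28.1, 38.2, 52.6, 52.6, 71.2, 78.0, 80.6, 97.0, 111.2, 120.5, 134.0.
The total first reaches 93 DD on day 10.

day 10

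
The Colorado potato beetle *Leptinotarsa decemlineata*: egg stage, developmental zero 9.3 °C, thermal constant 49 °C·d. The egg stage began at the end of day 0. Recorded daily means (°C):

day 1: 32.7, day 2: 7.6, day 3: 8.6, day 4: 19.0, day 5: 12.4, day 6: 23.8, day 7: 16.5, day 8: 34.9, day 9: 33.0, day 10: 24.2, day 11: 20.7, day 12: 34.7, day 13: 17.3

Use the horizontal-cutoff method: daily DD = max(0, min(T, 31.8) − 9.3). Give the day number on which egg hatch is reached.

Daily DD above 9.3 °C (capped at 22.5): 22.5, 0.0, 0.0, 9.7, 3.1, 14.5, 7.2, 22.5, 22.5, 14.9, 11.4, 22.5, 8.0.
Cumulative: 22.5, 22.5, 22.5, 32.2, 35.3, 49.8, 57.0, 79.5, 102.0, 116.9, 128.3, 150.8, 158.8.
The total first reaches 49 DD on day 6.

day 6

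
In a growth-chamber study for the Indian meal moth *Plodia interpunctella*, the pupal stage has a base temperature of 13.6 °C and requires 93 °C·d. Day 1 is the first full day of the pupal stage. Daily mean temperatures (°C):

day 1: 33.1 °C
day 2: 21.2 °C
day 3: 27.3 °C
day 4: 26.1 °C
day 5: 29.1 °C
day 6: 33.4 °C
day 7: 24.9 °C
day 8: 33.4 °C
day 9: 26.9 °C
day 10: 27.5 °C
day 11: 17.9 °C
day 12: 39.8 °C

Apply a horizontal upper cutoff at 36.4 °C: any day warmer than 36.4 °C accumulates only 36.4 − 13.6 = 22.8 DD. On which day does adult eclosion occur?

Daily DD above 13.6 °C (capped at 22.8): 19.5, 7.6, 13.7, 12.5, 15.5, 19.8, 11.3, 19.8, 13.3, 13.9, 4.3, 22.8.
Cumulative: 19.5, 27.1, 40.8, 53.3, 68.8, 88.6, 99.9, 119.7, 133.0, 146.9, 151.2, 174.0.
The total first reaches 93 DD on day 7.

day 7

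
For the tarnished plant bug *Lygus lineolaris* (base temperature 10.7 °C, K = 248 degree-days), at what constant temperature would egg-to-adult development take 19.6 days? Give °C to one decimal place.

Required daily accumulation = 248 / 19.6 = 12.653 DD/day.
T = T_base + 12.653 = 10.7 + 12.653 = 23.353 ≈ 23.4 °C.

23.4 °C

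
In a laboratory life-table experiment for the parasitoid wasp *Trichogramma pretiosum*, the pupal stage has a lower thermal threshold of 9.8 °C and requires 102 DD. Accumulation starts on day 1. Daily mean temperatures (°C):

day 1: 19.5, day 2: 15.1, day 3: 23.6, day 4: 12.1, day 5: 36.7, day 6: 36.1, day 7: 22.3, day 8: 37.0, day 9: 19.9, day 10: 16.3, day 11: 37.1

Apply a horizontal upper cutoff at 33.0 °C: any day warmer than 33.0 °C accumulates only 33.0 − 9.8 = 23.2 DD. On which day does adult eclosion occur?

Daily DD above 9.8 °C (capped at 23.2): 9.7, 5.3, 13.8, 2.3, 23.2, 23.2, 12.5, 23.2, 10.1, 6.5, 23.2.
Cumulative: 9.7, 15.0, 28.8, 31.1, 54.3, 77.5, 90.0, 113.2, 123.3, 129.8, 153.0.
The total first reaches 102 DD on day 8.

day 8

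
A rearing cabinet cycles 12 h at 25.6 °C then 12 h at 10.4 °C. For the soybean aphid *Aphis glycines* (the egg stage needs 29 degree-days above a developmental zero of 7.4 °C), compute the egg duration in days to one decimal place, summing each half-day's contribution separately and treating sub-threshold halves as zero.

2.7 days

Day half: max(0, 25.6 − 7.4) × 0.5 = 18.2 × 0.5 = 9.10 DD.
Night half: max(0, 10.4 − 7.4) × 0.5 = 3.0 × 0.5 = 1.50 DD.
Per 24 h: 10.60 DD/day.
Duration = 29 / 10.60 = 2.736 ≈ 2.7 days.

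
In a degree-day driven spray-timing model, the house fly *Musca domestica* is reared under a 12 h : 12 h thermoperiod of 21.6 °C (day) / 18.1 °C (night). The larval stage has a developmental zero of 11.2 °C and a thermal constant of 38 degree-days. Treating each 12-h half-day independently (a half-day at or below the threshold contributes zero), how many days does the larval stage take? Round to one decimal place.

4.4 days

Day half: max(0, 21.6 − 11.2) × 0.5 = 10.4 × 0.5 = 5.20 DD.
Night half: max(0, 18.1 − 11.2) × 0.5 = 6.9 × 0.5 = 3.45 DD.
Per 24 h: 8.65 DD/day.
Duration = 38 / 8.65 = 4.393 ≈ 4.4 days.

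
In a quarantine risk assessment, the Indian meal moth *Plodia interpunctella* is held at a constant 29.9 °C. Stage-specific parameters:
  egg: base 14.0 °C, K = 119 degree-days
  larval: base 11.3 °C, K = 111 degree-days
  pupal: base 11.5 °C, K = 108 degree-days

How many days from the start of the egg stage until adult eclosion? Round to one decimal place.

egg: 119 / (29.9 − 14.0) = 119 / 15.9 = 7.484 d.
larval: 111 / (29.9 − 11.3) = 111 / 18.6 = 5.968 d.
pupal: 108 / (29.9 − 11.5) = 108 / 18.4 = 5.870 d.
Sum = 19.322 ≈ 19.3 days.

19.3 days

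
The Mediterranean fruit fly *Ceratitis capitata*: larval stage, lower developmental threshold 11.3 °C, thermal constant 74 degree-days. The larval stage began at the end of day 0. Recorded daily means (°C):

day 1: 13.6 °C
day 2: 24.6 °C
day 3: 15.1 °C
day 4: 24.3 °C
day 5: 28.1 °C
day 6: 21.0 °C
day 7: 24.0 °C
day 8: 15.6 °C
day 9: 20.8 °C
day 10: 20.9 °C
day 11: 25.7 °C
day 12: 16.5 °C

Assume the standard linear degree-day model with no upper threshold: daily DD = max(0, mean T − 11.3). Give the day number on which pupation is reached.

Daily DD above 11.3 °C: 2.3, 13.3, 3.8, 13.0, 16.8, 9.7, 12.7, 4.3, 9.5, 9.6, 14.4, 5.2.
Cumulative: 2.3, 15.6, 19.4, 32.4, 49.2, 58.9, 71.6, 75.9, 85.4, 95.0, 109.4, 114.6.
The total first reaches 74 DD on day 8.

day 8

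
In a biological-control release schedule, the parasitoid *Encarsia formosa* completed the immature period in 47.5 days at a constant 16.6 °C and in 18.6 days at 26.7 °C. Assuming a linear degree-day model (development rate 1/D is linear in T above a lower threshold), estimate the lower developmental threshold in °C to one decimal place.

10.1 °C

Under the model K = D·(T − T_b), so D₁·(T₁ − T_b) = D₂·(T₂ − T_b).
47.5·(16.6 − T_b) = 18.6·(26.7 − T_b)
T_b = (47.5·16.6 − 18.6·26.7) / (47.5 − 18.6) = 291.88 / 28.9 = 10.100 °C ≈ 10.1 °C.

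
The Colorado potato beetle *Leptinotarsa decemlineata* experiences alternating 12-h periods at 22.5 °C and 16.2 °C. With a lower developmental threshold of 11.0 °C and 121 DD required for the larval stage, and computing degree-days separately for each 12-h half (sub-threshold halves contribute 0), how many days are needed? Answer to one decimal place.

Day half: max(0, 22.5 − 11.0) × 0.5 = 11.5 × 0.5 = 5.75 DD.
Night half: max(0, 16.2 − 11.0) × 0.5 = 5.2 × 0.5 = 2.60 DD.
Per 24 h: 8.35 DD/day.
Duration = 121 / 8.35 = 14.491 ≈ 14.5 days.

14.5 days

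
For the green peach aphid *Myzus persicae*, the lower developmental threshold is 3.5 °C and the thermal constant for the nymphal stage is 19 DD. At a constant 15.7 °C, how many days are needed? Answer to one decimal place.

1.6 days

Daily accumulation = 15.7 − 3.5 = 12.2 DD/day.
Duration = 19 / 12.2 = 1.557 ≈ 1.6 days.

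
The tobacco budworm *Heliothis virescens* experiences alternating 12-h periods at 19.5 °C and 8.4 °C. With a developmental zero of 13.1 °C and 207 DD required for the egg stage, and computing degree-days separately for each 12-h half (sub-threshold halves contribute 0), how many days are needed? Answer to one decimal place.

Day half: max(0, 19.5 − 13.1) × 0.5 = 6.4 × 0.5 = 3.20 DD.
Night half: max(0, 8.4 − 13.1) × 0.5 = 0.0 × 0.5 = 0.00 DD.
Per 24 h: 3.20 DD/day.
Duration = 207 / 3.20 = 64.688 ≈ 64.7 days.

64.7 days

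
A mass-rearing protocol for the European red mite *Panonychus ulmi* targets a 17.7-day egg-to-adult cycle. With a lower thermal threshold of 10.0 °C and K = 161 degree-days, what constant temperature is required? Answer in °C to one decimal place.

Required daily accumulation = 161 / 17.7 = 9.096 DD/day.
T = T_base + 9.096 = 10.0 + 9.096 = 19.096 ≈ 19.1 °C.

19.1 °C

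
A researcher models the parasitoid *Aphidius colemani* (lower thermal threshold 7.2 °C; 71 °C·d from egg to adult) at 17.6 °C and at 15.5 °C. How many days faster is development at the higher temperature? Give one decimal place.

At 17.6 °C: 71 / (17.6 − 7.2) = 71 / 10.4 = 6.827 d.
At 15.5 °C: 71 / (15.5 − 7.2) = 71 / 8.3 = 8.554 d.
Difference = |6.827 − 8.554| = 1.727 ≈ 1.7 days.

1.7 days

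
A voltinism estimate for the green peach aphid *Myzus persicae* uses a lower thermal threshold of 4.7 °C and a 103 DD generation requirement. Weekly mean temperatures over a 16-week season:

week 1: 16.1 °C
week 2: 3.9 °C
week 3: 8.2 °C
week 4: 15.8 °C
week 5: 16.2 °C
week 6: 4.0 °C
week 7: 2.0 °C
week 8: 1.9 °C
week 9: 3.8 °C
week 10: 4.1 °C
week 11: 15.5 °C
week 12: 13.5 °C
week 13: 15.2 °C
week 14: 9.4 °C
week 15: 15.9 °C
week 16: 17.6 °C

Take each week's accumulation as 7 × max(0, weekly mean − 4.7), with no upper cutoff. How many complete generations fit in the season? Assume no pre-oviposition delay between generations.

6 generations

Weekly DD (7 × max(0, T̄ − 4.7)): 79.8, 0.0, 24.5, 77.7, 80.5, 0.0, 0.0, 0.0, 0.0, 0.0, 75.6, 61.6, 73.5, 32.9, 78.4, 90.3.
Season total = 674.8 DD.
Complete generations = ⌊674.8 / 103⌋ = 6.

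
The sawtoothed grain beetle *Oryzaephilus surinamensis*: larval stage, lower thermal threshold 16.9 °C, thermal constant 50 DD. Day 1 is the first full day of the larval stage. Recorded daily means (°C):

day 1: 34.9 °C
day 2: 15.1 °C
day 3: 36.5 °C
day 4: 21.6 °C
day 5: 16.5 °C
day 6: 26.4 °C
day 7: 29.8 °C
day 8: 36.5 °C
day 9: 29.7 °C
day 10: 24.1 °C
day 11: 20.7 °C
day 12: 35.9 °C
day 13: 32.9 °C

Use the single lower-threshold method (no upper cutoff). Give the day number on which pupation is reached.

day 6

Daily DD above 16.9 °C: 18.0, 0.0, 19.6, 4.7, 0.0, 9.5, 12.9, 19.6, 12.8, 7.2, 3.8, 19.0, 16.0.
Cumulative: 18.0, 18.0, 37.6, 42.3, 42.3, 51.8, 64.7, 84.3, 97.1, 104.3, 108.1, 127.1, 143.1.
The total first reaches 50 DD on day 6.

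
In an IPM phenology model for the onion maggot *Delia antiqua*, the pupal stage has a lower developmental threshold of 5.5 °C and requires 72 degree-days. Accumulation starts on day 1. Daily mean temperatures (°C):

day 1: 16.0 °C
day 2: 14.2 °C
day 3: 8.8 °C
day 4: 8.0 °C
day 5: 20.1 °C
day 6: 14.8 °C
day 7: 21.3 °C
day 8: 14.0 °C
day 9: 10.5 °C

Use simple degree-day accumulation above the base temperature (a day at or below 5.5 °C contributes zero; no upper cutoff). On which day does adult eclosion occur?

Daily DD above 5.5 °C: 10.5, 8.7, 3.3, 2.5, 14.6, 9.3, 15.8, 8.5, 5.0.
Cumulative: 10.5, 19.2, 22.5, 25.0, 39.6, 48.9, 64.7, 73.2, 78.2.
The total first reaches 72 DD on day 8.

day 8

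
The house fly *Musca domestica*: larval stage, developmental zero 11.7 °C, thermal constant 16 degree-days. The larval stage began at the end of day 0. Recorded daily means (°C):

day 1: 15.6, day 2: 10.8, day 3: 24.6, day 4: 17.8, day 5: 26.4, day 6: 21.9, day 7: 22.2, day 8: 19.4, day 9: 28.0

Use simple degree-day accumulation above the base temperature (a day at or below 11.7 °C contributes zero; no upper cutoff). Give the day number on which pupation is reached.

Daily DD above 11.7 °C: 3.9, 0.0, 12.9, 6.1, 14.7, 10.2, 10.5, 7.7, 16.3.
Cumulative: 3.9, 3.9, 16.8, 22.9, 37.6, 47.8, 58.3, 66.0, 82.3.
The total first reaches 16 DD on day 3.

day 3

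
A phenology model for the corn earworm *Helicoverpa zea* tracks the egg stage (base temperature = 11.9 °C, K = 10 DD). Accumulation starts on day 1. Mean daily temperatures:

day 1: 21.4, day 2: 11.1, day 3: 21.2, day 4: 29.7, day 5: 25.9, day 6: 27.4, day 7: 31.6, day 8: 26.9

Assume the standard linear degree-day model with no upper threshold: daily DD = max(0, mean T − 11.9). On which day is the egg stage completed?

day 3

Daily DD above 11.9 °C: 9.5, 0.0, 9.3, 17.8, 14.0, 15.5, 19.7, 15.0.
Cumulative: 9.5, 9.5, 18.8, 36.6, 50.6, 66.1, 85.8, 100.8.
The total first reaches 10 DD on day 3.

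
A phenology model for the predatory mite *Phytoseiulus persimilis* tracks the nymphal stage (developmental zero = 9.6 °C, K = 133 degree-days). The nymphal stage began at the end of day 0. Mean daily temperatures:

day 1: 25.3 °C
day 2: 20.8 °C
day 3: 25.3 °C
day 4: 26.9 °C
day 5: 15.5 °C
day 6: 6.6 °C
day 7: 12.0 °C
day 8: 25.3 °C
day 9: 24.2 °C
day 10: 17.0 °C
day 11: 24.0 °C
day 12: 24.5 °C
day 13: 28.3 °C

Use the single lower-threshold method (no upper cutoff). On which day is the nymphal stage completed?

Daily DD above 9.6 °C: 15.7, 11.2, 15.7, 17.3, 5.9, 0.0, 2.4, 15.7, 14.6, 7.4, 14.4, 14.9, 18.7.
Cumulative: 15.7, 26.9, 42.6, 59.9, 65.8, 65.8, 68.2, 83.9, 98.5, 105.9, 120.3, 135.2, 153.9.
The total first reaches 133 DD on day 12.

day 12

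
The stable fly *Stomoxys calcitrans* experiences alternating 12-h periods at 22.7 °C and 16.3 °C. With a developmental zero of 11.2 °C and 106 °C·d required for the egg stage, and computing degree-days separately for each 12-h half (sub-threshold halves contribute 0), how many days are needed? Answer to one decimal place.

Day half: max(0, 22.7 − 11.2) × 0.5 = 11.5 × 0.5 = 5.75 DD.
Night half: max(0, 16.3 − 11.2) × 0.5 = 5.1 × 0.5 = 2.55 DD.
Per 24 h: 8.30 DD/day.
Duration = 106 / 8.30 = 12.771 ≈ 12.8 days.

12.8 days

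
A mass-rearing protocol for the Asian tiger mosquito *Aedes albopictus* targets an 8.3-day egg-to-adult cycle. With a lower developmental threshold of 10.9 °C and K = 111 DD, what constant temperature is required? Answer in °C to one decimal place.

24.3 °C

Required daily accumulation = 111 / 8.3 = 13.373 DD/day.
T = T_base + 13.373 = 10.9 + 13.373 = 24.273 ≈ 24.3 °C.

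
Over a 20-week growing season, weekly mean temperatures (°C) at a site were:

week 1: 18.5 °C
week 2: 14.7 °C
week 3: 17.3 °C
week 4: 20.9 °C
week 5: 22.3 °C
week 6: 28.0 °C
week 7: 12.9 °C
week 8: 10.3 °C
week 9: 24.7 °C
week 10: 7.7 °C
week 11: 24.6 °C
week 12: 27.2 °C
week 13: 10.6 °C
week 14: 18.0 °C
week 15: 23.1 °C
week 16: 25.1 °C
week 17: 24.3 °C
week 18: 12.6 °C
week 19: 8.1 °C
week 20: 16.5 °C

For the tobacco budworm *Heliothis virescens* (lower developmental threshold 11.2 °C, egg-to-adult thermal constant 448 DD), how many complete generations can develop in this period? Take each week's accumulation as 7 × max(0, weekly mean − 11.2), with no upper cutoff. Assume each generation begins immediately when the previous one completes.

Weekly DD (7 × max(0, T̄ − 11.2)): 51.1, 24.5, 42.7, 67.9, 77.7, 117.6, 11.9, 0.0, 94.5, 0.0, 93.8, 112.0, 0.0, 47.6, 83.3, 97.3, 91.7, 9.8, 0.0, 37.1.
Season total = 1060.5 DD.
Complete generations = ⌊1060.5 / 448⌋ = 2.

2 generations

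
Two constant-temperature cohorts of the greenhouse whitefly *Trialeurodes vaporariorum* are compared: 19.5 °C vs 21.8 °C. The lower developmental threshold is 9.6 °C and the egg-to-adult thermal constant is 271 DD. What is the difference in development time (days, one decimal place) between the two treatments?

At 19.5 °C: 271 / (19.5 − 9.6) = 271 / 9.9 = 27.374 d.
At 21.8 °C: 271 / (21.8 − 9.6) = 271 / 12.2 = 22.213 d.
Difference = |27.374 − 22.213| = 5.161 ≈ 5.2 days.

5.2 days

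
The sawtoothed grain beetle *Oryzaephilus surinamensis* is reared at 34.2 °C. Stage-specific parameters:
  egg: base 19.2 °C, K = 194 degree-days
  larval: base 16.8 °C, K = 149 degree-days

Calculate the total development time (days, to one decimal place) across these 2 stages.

egg: 194 / (34.2 − 19.2) = 194 / 15.0 = 12.933 d.
larval: 149 / (34.2 − 16.8) = 149 / 17.4 = 8.563 d.
Sum = 21.497 ≈ 21.5 days.

21.5 days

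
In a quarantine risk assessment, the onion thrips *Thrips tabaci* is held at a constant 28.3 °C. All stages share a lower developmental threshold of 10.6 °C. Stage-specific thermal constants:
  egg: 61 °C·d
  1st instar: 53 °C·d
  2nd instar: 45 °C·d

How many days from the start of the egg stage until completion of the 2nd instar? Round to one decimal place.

Daily accumulation at 28.3 °C = 28.3 − 10.6 = 17.7 DD/day.
Total K = 61 + 53 + 45 = 159 DD.
Total duration = 159 / 17.7 = 8.983 ≈ 9.0 days.

9.0 days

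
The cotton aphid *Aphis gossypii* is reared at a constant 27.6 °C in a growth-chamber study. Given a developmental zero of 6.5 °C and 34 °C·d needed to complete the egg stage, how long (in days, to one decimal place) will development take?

Daily accumulation = 27.6 − 6.5 = 21.1 DD/day.
Duration = 34 / 21.1 = 1.611 ≈ 1.6 days.

1.6 days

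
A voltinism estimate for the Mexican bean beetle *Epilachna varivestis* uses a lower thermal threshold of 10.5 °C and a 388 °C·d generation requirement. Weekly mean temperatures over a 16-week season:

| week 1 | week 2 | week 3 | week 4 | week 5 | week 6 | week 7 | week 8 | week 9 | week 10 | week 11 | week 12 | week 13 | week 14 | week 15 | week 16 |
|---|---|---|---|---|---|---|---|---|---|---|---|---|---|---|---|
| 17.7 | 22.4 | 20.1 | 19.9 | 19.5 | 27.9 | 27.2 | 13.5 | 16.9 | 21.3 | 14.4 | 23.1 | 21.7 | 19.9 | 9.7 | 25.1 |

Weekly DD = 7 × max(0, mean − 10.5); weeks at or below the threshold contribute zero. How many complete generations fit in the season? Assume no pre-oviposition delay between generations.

Weekly DD (7 × max(0, T̄ − 10.5)): 50.4, 83.3, 67.2, 65.8, 63.0, 121.8, 116.9, 21.0, 44.8, 75.6, 27.3, 88.2, 78.4, 65.8, 0.0, 102.2.
Season total = 1071.7 DD.
Complete generations = ⌊1071.7 / 388⌋ = 2.

2 generations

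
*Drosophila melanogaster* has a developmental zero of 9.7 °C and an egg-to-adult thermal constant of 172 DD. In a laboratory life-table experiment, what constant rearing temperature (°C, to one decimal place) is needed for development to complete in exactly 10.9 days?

25.5 °C

Required daily accumulation = 172 / 10.9 = 15.780 DD/day.
T = T_base + 15.780 = 9.7 + 15.780 = 25.480 ≈ 25.5 °C.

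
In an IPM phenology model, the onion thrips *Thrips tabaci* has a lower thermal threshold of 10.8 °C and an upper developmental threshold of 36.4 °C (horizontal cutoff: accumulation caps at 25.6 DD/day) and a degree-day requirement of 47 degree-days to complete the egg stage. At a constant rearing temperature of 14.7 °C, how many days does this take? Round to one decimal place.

Daily accumulation = 14.7 − 10.8 = 3.9 DD/day.
Duration = 47 / 3.9 = 12.051 ≈ 12.1 days.

12.1 days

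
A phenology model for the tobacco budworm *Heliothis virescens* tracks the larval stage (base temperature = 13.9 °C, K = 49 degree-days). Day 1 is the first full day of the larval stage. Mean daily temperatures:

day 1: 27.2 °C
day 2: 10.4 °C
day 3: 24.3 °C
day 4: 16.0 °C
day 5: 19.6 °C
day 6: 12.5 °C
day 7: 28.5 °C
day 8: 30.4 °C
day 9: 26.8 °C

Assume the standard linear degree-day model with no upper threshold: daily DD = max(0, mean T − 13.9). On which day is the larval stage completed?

Daily DD above 13.9 °C: 13.3, 0.0, 10.4, 2.1, 5.7, 0.0, 14.6, 16.5, 12.9.
Cumulative: 13.3, 13.3, 23.7, 25.8, 31.5, 31.5, 46.1, 62.6, 75.5.
The total first reaches 49 DD on day 8.

day 8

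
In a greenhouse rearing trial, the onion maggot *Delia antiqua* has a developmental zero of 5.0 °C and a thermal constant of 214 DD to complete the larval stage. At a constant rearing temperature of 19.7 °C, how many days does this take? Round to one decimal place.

14.6 days

Daily accumulation = 19.7 − 5.0 = 14.7 DD/day.
Duration = 214 / 14.7 = 14.558 ≈ 14.6 days.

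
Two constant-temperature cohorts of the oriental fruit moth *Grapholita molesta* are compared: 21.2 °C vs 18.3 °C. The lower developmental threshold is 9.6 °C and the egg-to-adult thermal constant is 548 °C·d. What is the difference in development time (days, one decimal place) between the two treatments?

At 21.2 °C: 548 / (21.2 − 9.6) = 548 / 11.6 = 47.241 d.
At 18.3 °C: 548 / (18.3 − 9.6) = 548 / 8.7 = 62.989 d.
Difference = |47.241 − 62.989| = 15.747 ≈ 15.7 days.

15.7 days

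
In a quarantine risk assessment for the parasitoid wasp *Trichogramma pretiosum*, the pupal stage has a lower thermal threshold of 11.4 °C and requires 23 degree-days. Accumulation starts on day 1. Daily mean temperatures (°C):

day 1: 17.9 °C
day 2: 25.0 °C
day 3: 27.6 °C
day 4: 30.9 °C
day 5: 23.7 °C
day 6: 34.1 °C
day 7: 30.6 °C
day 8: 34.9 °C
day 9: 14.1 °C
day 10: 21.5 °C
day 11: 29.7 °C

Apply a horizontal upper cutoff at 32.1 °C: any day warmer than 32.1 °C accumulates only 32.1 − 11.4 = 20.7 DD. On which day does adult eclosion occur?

day 3

Daily DD above 11.4 °C (capped at 20.7): 6.5, 13.6, 16.2, 19.5, 12.3, 20.7, 19.2, 20.7, 2.7, 10.1, 18.3.
Cumulative: 6.5, 20.1, 36.3, 55.8, 68.1, 88.8, 108.0, 128.7, 131.4, 141.5, 159.8.
The total first reaches 23 DD on day 3.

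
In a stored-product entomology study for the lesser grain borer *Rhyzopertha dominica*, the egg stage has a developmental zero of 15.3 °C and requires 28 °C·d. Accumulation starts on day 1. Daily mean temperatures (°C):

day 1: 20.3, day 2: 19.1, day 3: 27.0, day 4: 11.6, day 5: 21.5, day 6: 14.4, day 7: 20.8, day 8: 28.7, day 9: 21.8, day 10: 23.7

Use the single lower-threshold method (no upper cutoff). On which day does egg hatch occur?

day 7

Daily DD above 15.3 °C: 5.0, 3.8, 11.7, 0.0, 6.2, 0.0, 5.5, 13.4, 6.5, 8.4.
Cumulative: 5.0, 8.8, 20.5, 20.5, 26.7, 26.7, 32.2, 45.6, 52.1, 60.5.
The total first reaches 28 DD on day 7.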